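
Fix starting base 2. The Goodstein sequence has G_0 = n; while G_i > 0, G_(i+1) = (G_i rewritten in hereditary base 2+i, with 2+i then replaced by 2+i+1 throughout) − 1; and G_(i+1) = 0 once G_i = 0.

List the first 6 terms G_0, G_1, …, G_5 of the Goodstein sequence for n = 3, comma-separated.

3, 3, 3, 2, 1, 0

(0) 3|_2 = 2 + 1 ↦ 3 + 1|_3 = 4 ⇒ 3
(1) 3|_3 = 3 ↦ 4|_4 = 4 ⇒ 3
(2) 3|_4 = 3 ↦ 3|_5 = 3 ⇒ 2
(3) 2|_5 = 2 ↦ 2|_6 = 2 ⇒ 1
(4) 1|_6 = 1 ↦ 1|_7 = 1 ⇒ 0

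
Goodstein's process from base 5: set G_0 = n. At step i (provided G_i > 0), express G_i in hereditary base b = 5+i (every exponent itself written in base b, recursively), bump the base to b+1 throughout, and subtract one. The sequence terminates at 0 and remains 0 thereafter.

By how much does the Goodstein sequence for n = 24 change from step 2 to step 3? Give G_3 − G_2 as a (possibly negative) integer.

base 5: 24 = 4·5 + 4; at 6: 4·6 + 4 = 28; next = 27
base 6: 27 = 4·6 + 3; at 7: 4·7 + 3 = 31; next = 30
base 7: 30 = 4·7 + 2; at 8: 4·8 + 2 = 34; next = 33

3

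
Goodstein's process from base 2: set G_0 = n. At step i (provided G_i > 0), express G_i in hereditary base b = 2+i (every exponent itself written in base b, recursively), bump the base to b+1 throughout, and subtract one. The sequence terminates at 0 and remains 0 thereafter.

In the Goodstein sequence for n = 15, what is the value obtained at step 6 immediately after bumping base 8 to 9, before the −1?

G_0=15  [base 2] 2^(2 + 1) + 2^2 + 2 + 1  →[2↦3]→  3^(3 + 1) + 3^3 + 3 + 1 = 112  −1 ⇒ G_1=111
G_1=111  [base 3] 3^(3 + 1) + 3^3 + 3  →[3↦4]→  4^(4 + 1) + 4^4 + 4 = 1284  −1 ⇒ G_2=1283
G_2=1283  [base 4] 4^(4 + 1) + 4^4 + 3  →[4↦5]→  5^(5 + 1) + 5^5 + 3 = 18753  −1 ⇒ G_3=18752
G_3=18752  [base 5] 5^(5 + 1) + 5^5 + 2  →[5↦6]→  6^(6 + 1) + 6^6 + 2 = 326594  −1 ⇒ G_4=326593
G_4=326593  [base 6] 6^(6 + 1) + 6^6 + 1  →[6↦7]→  7^(7 + 1) + 7^7 + 1 = 6588345  −1 ⇒ G_5=6588344
G_5=6588344  [base 7] 7^(7 + 1) + 7^7  →[7↦8]→  8^(8 + 1) + 8^8 = 150994944  −1 ⇒ G_6=150994943
G_6=150994943  [base 8] 8^(8 + 1) + 7·8^7 + 7·8^6 + 7·8^5 + 7·8^4 + 7·8^3 + 7·8^2 + 7·8 + 7  →[8↦9]→  9^(9 + 1) + 7·9^7 + 7·9^6 + 7·9^5 + 7·9^4 + 7·9^3 + 7·9^2 + 7·9 + 7 = 3524450281  −1 ⇒ G_7=3524450280

3524450281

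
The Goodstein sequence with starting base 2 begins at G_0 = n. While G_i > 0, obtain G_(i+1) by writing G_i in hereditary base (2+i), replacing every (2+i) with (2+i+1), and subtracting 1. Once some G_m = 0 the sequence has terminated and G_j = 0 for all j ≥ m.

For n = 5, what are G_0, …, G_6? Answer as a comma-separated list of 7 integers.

5, 27, 255, 467, 775, 1197, 1751

G_0 = 5. HB_2(5) = 2^2 + 1. Bump = 28. G_1 = 27.
G_1 = 27. HB_3(27) = 3^3. Bump = 256. G_2 = 255.
G_2 = 255. HB_4(255) = 3·4^3 + 3·4^2 + 3·4 + 3. Bump = 468. G_3 = 467.
G_3 = 467. HB_5(467) = 3·5^3 + 3·5^2 + 3·5 + 2. Bump = 776. G_4 = 775.
G_4 = 775. HB_6(775) = 3·6^3 + 3·6^2 + 3·6 + 1. Bump = 1198. G_5 = 1197.
G_5 = 1197. HB_7(1197) = 3·7^3 + 3·7^2 + 3·7. Bump = 1752. G_6 = 1751.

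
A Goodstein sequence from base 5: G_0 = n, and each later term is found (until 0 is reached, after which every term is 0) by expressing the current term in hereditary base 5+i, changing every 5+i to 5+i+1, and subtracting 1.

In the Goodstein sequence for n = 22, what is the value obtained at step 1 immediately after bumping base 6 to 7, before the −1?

29

G_0=22  [base 5] 4·5 + 2  →[5↦6]→  4·6 + 2 = 26  −1 ⇒ G_1=25
G_1=25  [base 6] 4·6 + 1  →[6↦7]→  4·7 + 1 = 29  −1 ⇒ G_2=28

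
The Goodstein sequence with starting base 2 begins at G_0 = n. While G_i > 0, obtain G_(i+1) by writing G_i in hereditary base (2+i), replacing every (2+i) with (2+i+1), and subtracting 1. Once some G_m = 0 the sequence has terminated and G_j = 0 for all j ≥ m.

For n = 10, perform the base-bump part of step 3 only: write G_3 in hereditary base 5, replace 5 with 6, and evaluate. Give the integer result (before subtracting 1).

279936

step 0: 10 = 2^(2 + 1) + 2; sub 3 for 2: 3^(3 + 1) + 3; = 84; G_1 = 84−1 = 83
step 1: 83 = 3^(3 + 1) + 2; sub 4 for 3: 4^(4 + 1) + 2; = 1026; G_2 = 1026−1 = 1025
step 2: 1025 = 4^(4 + 1) + 1; sub 5 for 4: 5^(5 + 1) + 1; = 15626; G_3 = 15626−1 = 15625
step 3: 15625 = 5^(5 + 1); sub 6 for 5: 6^(6 + 1); = 279936; G_4 = 279936−1 = 279935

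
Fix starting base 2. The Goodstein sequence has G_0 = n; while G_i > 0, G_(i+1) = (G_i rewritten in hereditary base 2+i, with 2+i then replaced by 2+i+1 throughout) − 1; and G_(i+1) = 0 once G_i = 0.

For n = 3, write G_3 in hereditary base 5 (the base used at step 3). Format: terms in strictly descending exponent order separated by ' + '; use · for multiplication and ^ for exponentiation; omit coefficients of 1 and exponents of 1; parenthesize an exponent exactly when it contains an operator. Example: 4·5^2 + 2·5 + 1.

2

(0) 3|_2 = 2 + 1 ↦ 3 + 1|_3 = 4 ⇒ 3
(1) 3|_3 = 3 ↦ 4|_4 = 4 ⇒ 3
(2) 3|_4 = 3 ↦ 3|_5 = 3 ⇒ 2
(3) 2|_5 = 2 ↦ 2|_6 = 2 ⇒ 1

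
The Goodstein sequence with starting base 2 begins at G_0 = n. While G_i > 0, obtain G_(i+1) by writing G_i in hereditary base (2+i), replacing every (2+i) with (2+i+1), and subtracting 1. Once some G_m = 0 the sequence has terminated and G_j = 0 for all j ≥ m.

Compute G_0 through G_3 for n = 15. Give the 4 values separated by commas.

15, 111, 1283, 18752

15 —HB2→ 2^(2 + 1) + 2^2 + 2 + 1 —bump→ 3^(3 + 1) + 3^3 + 3 + 1 = 112 —(−1)→ 111
111 —HB3→ 3^(3 + 1) + 3^3 + 3 —bump→ 4^(4 + 1) + 4^4 + 4 = 1284 —(−1)→ 1283
1283 —HB4→ 4^(4 + 1) + 4^4 + 3 —bump→ 5^(5 + 1) + 5^5 + 3 = 18753 —(−1)→ 18752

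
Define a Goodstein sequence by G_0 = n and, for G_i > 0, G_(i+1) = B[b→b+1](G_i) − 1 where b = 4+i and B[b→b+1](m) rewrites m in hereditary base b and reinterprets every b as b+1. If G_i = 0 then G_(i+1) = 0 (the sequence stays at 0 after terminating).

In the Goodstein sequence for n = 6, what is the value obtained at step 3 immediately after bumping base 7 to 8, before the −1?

[0] 6 ≡ 4 + 2 (base 4). Lift 5: 7. −1: 6.
[1] 6 ≡ 5 + 1 (base 5). Lift 6: 7. −1: 6.
[2] 6 ≡ 6 (base 6). Lift 7: 7. −1: 6.

6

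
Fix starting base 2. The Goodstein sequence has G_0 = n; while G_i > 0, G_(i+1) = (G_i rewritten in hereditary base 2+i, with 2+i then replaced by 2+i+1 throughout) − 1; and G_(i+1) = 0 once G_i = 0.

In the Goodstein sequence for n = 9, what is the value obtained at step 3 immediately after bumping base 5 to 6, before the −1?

base 2: 9 = 2^(2 + 1) + 1; at 3: 3^(3 + 1) + 1 = 82; next = 81
base 3: 81 = 3^(3 + 1); at 4: 4^(4 + 1) = 1024; next = 1023
base 4: 1023 = 3·4^4 + 3·4^3 + 3·4^2 + 3·4 + 3; at 5: 3·5^5 + 3·5^3 + 3·5^2 + 3·5 + 3 = 9843; next = 9842
base 5: 9842 = 3·5^5 + 3·5^3 + 3·5^2 + 3·5 + 2; at 6: 3·6^6 + 3·6^3 + 3·6^2 + 3·6 + 2 = 140744; next = 140743

140744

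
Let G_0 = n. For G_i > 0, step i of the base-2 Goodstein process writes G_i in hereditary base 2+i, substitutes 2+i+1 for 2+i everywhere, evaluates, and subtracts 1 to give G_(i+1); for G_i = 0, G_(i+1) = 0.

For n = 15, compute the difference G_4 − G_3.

(0) 15|_2 = 2^(2 + 1) + 2^2 + 2 + 1 ↦ 3^(3 + 1) + 3^3 + 3 + 1|_3 = 112 ⇒ 111
(1) 111|_3 = 3^(3 + 1) + 3^3 + 3 ↦ 4^(4 + 1) + 4^4 + 4|_4 = 1284 ⇒ 1283
(2) 1283|_4 = 4^(4 + 1) + 4^4 + 3 ↦ 5^(5 + 1) + 5^5 + 3|_5 = 18753 ⇒ 18752
(3) 18752|_5 = 5^(5 + 1) + 5^5 + 2 ↦ 6^(6 + 1) + 6^6 + 2|_6 = 326594 ⇒ 326593

307841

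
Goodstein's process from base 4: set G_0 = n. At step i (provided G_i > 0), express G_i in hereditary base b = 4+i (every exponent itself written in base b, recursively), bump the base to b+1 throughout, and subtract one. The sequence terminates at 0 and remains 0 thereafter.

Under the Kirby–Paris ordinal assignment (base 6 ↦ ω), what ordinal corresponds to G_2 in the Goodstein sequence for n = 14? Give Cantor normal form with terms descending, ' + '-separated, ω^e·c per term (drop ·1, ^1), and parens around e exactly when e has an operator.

G_0 = 14. HB_4(14) = 3·4 + 2. Bump = 17. G_1 = 16.
G_1 = 16. HB_5(16) = 3·5 + 1. Bump = 19. G_2 = 18.

ω·3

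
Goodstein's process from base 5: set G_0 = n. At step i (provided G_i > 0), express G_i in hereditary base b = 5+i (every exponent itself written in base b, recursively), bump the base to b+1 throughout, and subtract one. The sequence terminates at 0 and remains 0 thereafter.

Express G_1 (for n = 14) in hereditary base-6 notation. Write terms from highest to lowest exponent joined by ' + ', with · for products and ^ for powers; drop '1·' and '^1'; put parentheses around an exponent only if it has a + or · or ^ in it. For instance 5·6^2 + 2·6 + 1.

2·6 + 3

i=0: 14 = 2·5 + 4 (b=5); 5→6: 2·6 + 4 = 16; 16−1 = 15
i=1: 15 = 2·6 + 3 (b=6); 6→7: 2·7 + 3 = 17; 17−1 = 16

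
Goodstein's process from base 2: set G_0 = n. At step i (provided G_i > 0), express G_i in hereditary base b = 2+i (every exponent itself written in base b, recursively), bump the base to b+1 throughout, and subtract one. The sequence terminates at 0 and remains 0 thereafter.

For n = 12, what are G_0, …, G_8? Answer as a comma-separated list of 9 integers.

[0] 12 ≡ 2^(2 + 1) + 2^2 (base 2). Lift 3: 108. −1: 107.
[1] 107 ≡ 3^(3 + 1) + 2·3^2 + 2·3 + 2 (base 3). Lift 4: 1066. −1: 1065.
[2] 1065 ≡ 4^(4 + 1) + 2·4^2 + 2·4 + 1 (base 4). Lift 5: 15686. −1: 15685.
[3] 15685 ≡ 5^(5 + 1) + 2·5^2 + 2·5 (base 5). Lift 6: 280020. −1: 280019.
[4] 280019 ≡ 6^(6 + 1) + 2·6^2 + 6 + 5 (base 6). Lift 7: 5764911. −1: 5764910.
[5] 5764910 ≡ 7^(7 + 1) + 2·7^2 + 7 + 4 (base 7). Lift 8: 134217868. −1: 134217867.
[6] 134217867 ≡ 8^(8 + 1) + 2·8^2 + 8 + 3 (base 8). Lift 9: 3486784575. −1: 3486784574.
[7] 3486784574 ≡ 9^(9 + 1) + 2·9^2 + 9 + 2 (base 9). Lift 10: 100000000212. −1: 100000000211.

12, 107, 1065, 15685, 280019, 5764910, 134217867, 3486784574, 100000000211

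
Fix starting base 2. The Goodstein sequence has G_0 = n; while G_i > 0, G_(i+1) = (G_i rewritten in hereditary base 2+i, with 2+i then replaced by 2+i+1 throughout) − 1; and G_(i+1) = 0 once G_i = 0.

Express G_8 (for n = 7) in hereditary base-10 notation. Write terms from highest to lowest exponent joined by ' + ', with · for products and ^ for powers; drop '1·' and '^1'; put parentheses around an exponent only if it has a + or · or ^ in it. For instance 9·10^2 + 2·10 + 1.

7·10^7 + 7·10^6 + 7·10^5 + 7·10^4 + 7·10^3 + 7·10^2 + 7·10 + 5

base 2: 7 = 2^2 + 2 + 1; at 3: 3^3 + 3 + 1 = 31; next = 30
base 3: 30 = 3^3 + 3; at 4: 4^4 + 4 = 260; next = 259
base 4: 259 = 4^4 + 3; at 5: 5^5 + 3 = 3128; next = 3127
base 5: 3127 = 5^5 + 2; at 6: 6^6 + 2 = 46658; next = 46657
base 6: 46657 = 6^6 + 1; at 7: 7^7 + 1 = 823544; next = 823543
base 7: 823543 = 7^7; at 8: 8^8 = 16777216; next = 16777215
base 8: 16777215 = 7·8^7 + 7·8^6 + 7·8^5 + 7·8^4 + 7·8^3 + 7·8^2 + 7·8 + 7; at 9: 7·9^7 + 7·9^6 + 7·9^5 + 7·9^4 + 7·9^3 + 7·9^2 + 7·9 + 7 = 37665880; next = 37665879
base 9: 37665879 = 7·9^7 + 7·9^6 + 7·9^5 + 7·9^4 + 7·9^3 + 7·9^2 + 7·9 + 6; at 10: 7·10^7 + 7·10^6 + 7·10^5 + 7·10^4 + 7·10^3 + 7·10^2 + 7·10 + 6 = 77777776; next = 77777775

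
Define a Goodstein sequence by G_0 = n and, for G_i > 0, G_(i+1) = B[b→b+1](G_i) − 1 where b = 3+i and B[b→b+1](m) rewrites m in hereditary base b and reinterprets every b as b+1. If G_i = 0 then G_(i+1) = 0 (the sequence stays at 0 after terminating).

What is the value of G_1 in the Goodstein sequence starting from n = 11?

17

G_0=11  [base 3] 3^2 + 2  →[3↦4]→  4^2 + 2 = 18  −1 ⇒ G_1=17
G_1=17  [base 4] 4^2 + 1  →[4↦5]→  5^2 + 1 = 26  −1 ⇒ G_2=25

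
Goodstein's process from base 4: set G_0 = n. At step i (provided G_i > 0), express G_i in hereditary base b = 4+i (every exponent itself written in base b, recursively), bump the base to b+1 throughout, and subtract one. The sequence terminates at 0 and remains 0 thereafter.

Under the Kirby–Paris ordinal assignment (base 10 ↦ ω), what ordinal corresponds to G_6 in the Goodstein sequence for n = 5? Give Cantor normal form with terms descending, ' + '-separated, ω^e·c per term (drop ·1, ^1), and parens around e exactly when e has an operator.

1

G_0 = 5. HB_4(5) = 4 + 1. Bump = 6. G_1 = 5.
G_1 = 5. HB_5(5) = 5. Bump = 6. G_2 = 5.
G_2 = 5. HB_6(5) = 5. Bump = 5. G_3 = 4.
G_3 = 4. HB_7(4) = 4. Bump = 4. G_4 = 3.
G_4 = 3. HB_8(3) = 3. Bump = 3. G_5 = 2.
G_5 = 2. HB_9(2) = 2. Bump = 2. G_6 = 1.
G_6 = 1. HB_10(1) = 1. Bump = 1. G_7 = 0.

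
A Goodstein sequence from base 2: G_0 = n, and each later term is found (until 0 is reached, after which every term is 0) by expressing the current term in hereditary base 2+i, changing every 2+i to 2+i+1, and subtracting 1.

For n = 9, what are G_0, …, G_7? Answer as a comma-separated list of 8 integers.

[0] 9 ≡ 2^(2 + 1) + 1 (base 2). Lift 3: 82. −1: 81.
[1] 81 ≡ 3^(3 + 1) (base 3). Lift 4: 1024. −1: 1023.
[2] 1023 ≡ 3·4^4 + 3·4^3 + 3·4^2 + 3·4 + 3 (base 4). Lift 5: 9843. −1: 9842.
[3] 9842 ≡ 3·5^5 + 3·5^3 + 3·5^2 + 3·5 + 2 (base 5). Lift 6: 140744. −1: 140743.
[4] 140743 ≡ 3·6^6 + 3·6^3 + 3·6^2 + 3·6 + 1 (base 6). Lift 7: 2471827. −1: 2471826.
[5] 2471826 ≡ 3·7^7 + 3·7^3 + 3·7^2 + 3·7 (base 7). Lift 8: 50333400. −1: 50333399.
[6] 50333399 ≡ 3·8^8 + 3·8^3 + 3·8^2 + 2·8 + 7 (base 8). Lift 9: 1162263922. −1: 1162263921.

9, 81, 1023, 9842, 140743, 2471826, 50333399, 1162263921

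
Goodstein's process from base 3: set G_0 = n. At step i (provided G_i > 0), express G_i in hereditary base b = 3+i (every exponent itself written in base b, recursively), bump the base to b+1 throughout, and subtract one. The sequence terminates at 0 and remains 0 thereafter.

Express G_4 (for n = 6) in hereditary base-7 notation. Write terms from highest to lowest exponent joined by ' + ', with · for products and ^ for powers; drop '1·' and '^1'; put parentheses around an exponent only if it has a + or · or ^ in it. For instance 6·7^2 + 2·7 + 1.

step 0: 6 = 2·3; sub 4 for 3: 2·4; = 8; G_1 = 8−1 = 7
step 1: 7 = 4 + 3; sub 5 for 4: 5 + 3; = 8; G_2 = 8−1 = 7
step 2: 7 = 5 + 2; sub 6 for 5: 6 + 2; = 8; G_3 = 8−1 = 7
step 3: 7 = 6 + 1; sub 7 for 6: 7 + 1; = 8; G_4 = 8−1 = 7
step 4: 7 = 7; sub 8 for 7: 8; = 8; G_5 = 8−1 = 7

7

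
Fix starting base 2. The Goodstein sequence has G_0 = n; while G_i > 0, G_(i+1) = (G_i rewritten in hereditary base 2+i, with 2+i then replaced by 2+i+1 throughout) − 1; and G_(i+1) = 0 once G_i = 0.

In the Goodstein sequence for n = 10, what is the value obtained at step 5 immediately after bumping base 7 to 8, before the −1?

84073324

G_0=10  [base 2] 2^(2 + 1) + 2  →[2↦3]→  3^(3 + 1) + 3 = 84  −1 ⇒ G_1=83
G_1=83  [base 3] 3^(3 + 1) + 2  →[3↦4]→  4^(4 + 1) + 2 = 1026  −1 ⇒ G_2=1025
G_2=1025  [base 4] 4^(4 + 1) + 1  →[4↦5]→  5^(5 + 1) + 1 = 15626  −1 ⇒ G_3=15625
G_3=15625  [base 5] 5^(5 + 1)  →[5↦6]→  6^(6 + 1) = 279936  −1 ⇒ G_4=279935
G_4=279935  [base 6] 5·6^6 + 5·6^5 + 5·6^4 + 5·6^3 + 5·6^2 + 5·6 + 5  →[6↦7]→  5·7^7 + 5·7^5 + 5·7^4 + 5·7^3 + 5·7^2 + 5·7 + 5 = 4215755  −1 ⇒ G_5=4215754
G_5=4215754  [base 7] 5·7^7 + 5·7^5 + 5·7^4 + 5·7^3 + 5·7^2 + 5·7 + 4  →[7↦8]→  5·8^8 + 5·8^5 + 5·8^4 + 5·8^3 + 5·8^2 + 5·8 + 4 = 84073324  −1 ⇒ G_6=84073323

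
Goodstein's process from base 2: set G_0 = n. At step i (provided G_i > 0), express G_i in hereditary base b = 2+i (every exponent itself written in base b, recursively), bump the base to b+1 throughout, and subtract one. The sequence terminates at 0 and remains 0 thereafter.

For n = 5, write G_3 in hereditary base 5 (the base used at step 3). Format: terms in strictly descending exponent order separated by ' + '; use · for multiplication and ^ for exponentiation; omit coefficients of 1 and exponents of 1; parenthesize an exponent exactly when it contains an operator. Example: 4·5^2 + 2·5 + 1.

3·5^3 + 3·5^2 + 3·5 + 2

base 2: 5 = 2^2 + 1; at 3: 3^3 + 1 = 28; next = 27
base 3: 27 = 3^3; at 4: 4^4 = 256; next = 255
base 4: 255 = 3·4^3 + 3·4^2 + 3·4 + 3; at 5: 3·5^3 + 3·5^2 + 3·5 + 3 = 468; next = 467
base 5: 467 = 3·5^3 + 3·5^2 + 3·5 + 2; at 6: 3·6^3 + 3·6^2 + 3·6 + 2 = 776; next = 775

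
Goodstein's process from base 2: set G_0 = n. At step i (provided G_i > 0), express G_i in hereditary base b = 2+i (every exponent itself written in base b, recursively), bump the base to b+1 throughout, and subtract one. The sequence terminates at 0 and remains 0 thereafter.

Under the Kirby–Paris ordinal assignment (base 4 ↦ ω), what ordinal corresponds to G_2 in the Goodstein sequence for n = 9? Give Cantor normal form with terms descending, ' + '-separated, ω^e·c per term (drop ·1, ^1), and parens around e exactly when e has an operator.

G_0=9  [base 2] 2^(2 + 1) + 1  →[2↦3]→  3^(3 + 1) + 1 = 82  −1 ⇒ G_1=81
G_1=81  [base 3] 3^(3 + 1)  →[3↦4]→  4^(4 + 1) = 1024  −1 ⇒ G_2=1023

ω^ω·3 + ω^3·3 + ω^2·3 + ω·3 + 3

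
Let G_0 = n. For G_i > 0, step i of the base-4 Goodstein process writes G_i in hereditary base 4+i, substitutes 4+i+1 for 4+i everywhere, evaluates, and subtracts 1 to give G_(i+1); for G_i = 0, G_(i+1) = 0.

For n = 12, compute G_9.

19

base 4: 12 = 3·4; at 5: 3·5 = 15; next = 14
base 5: 14 = 2·5 + 4; at 6: 2·6 + 4 = 16; next = 15
base 6: 15 = 2·6 + 3; at 7: 2·7 + 3 = 17; next = 16
base 7: 16 = 2·7 + 2; at 8: 2·8 + 2 = 18; next = 17
base 8: 17 = 2·8 + 1; at 9: 2·9 + 1 = 19; next = 18
base 9: 18 = 2·9; at 10: 2·10 = 20; next = 19
base 10: 19 = 10 + 9; at 11: 11 + 9 = 20; next = 19
base 11: 19 = 11 + 8; at 12: 12 + 8 = 20; next = 19
base 12: 19 = 12 + 7; at 13: 13 + 7 = 20; next = 19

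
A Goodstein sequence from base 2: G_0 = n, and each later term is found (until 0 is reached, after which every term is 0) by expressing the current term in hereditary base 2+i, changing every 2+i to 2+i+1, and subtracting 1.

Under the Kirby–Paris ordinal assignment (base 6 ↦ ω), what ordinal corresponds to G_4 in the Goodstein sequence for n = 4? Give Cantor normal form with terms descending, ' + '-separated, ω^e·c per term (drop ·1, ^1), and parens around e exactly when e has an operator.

step 0: 4 = 2^2; sub 3 for 2: 3^3; = 27; G_1 = 27−1 = 26
step 1: 26 = 2·3^2 + 2·3 + 2; sub 4 for 3: 2·4^2 + 2·4 + 2; = 42; G_2 = 42−1 = 41
step 2: 41 = 2·4^2 + 2·4 + 1; sub 5 for 4: 2·5^2 + 2·5 + 1; = 61; G_3 = 61−1 = 60
step 3: 60 = 2·5^2 + 2·5; sub 6 for 5: 2·6^2 + 2·6; = 84; G_4 = 84−1 = 83
step 4: 83 = 2·6^2 + 6 + 5; sub 7 for 6: 2·7^2 + 7 + 5; = 110; G_5 = 110−1 = 109

ω^2·2 + ω + 5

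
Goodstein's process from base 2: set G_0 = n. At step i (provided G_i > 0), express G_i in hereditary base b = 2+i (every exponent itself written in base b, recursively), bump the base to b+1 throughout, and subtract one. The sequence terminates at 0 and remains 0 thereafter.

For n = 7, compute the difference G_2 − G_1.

229

G_0=7  [base 2] 2^2 + 2 + 1  →[2↦3]→  3^3 + 3 + 1 = 31  −1 ⇒ G_1=30
G_1=30  [base 3] 3^3 + 3  →[3↦4]→  4^4 + 4 = 260  −1 ⇒ G_2=259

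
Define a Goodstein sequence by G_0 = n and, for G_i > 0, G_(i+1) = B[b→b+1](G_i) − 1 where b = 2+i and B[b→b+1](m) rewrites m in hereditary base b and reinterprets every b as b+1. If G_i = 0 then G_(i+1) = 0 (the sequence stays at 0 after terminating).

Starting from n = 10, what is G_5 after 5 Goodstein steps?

4215754

(0) 10|_2 = 2^(2 + 1) + 2 ↦ 3^(3 + 1) + 3|_3 = 84 ⇒ 83
(1) 83|_3 = 3^(3 + 1) + 2 ↦ 4^(4 + 1) + 2|_4 = 1026 ⇒ 1025
(2) 1025|_4 = 4^(4 + 1) + 1 ↦ 5^(5 + 1) + 1|_5 = 15626 ⇒ 15625
(3) 15625|_5 = 5^(5 + 1) ↦ 6^(6 + 1)|_6 = 279936 ⇒ 279935
(4) 279935|_6 = 5·6^6 + 5·6^5 + 5·6^4 + 5·6^3 + 5·6^2 + 5·6 + 5 ↦ 5·7^7 + 5·7^5 + 5·7^4 + 5·7^3 + 5·7^2 + 5·7 + 5|_7 = 4215755 ⇒ 4215754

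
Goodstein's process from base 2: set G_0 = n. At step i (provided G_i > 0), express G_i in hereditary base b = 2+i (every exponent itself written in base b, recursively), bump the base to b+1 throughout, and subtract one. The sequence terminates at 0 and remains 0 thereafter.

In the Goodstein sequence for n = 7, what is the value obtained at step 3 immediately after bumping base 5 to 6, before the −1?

base 2: 7 = 2^2 + 2 + 1; at 3: 3^3 + 3 + 1 = 31; next = 30
base 3: 30 = 3^3 + 3; at 4: 4^4 + 4 = 260; next = 259
base 4: 259 = 4^4 + 3; at 5: 5^5 + 3 = 3128; next = 3127
base 5: 3127 = 5^5 + 2; at 6: 6^6 + 2 = 46658; next = 46657

46658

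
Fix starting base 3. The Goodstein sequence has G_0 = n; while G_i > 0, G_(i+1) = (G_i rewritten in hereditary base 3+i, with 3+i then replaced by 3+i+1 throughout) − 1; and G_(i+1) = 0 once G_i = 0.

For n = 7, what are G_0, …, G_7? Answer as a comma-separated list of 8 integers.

G_0=7  [base 3] 2·3 + 1  →[3↦4]→  2·4 + 1 = 9  −1 ⇒ G_1=8
G_1=8  [base 4] 2·4  →[4↦5]→  2·5 = 10  −1 ⇒ G_2=9
G_2=9  [base 5] 5 + 4  →[5↦6]→  6 + 4 = 10  −1 ⇒ G_3=9
G_3=9  [base 6] 6 + 3  →[6↦7]→  7 + 3 = 10  −1 ⇒ G_4=9
G_4=9  [base 7] 7 + 2  →[7↦8]→  8 + 2 = 10  −1 ⇒ G_5=9
G_5=9  [base 8] 8 + 1  →[8↦9]→  9 + 1 = 10  −1 ⇒ G_6=9
G_6=9  [base 9] 9  →[9↦10]→  10 = 10  −1 ⇒ G_7=9

7, 8, 9, 9, 9, 9, 9, 9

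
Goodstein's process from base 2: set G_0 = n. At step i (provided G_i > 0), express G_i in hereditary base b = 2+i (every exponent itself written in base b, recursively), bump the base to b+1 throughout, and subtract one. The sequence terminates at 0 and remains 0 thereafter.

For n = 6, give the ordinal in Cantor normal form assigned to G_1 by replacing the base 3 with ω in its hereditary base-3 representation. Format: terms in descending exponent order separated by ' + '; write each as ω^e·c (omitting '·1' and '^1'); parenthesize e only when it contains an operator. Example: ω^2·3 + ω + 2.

G_0=6  [base 2] 2^2 + 2  →[2↦3]→  3^3 + 3 = 30  −1 ⇒ G_1=29
G_1=29  [base 3] 3^3 + 2  →[3↦4]→  4^4 + 2 = 258  −1 ⇒ G_2=257

ω^ω + 2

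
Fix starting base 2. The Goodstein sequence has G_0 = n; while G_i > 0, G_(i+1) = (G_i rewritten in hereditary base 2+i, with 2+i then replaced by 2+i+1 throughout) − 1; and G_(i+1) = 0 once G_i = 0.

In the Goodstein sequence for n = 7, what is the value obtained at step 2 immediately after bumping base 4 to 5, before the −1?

[0] 7 ≡ 2^2 + 2 + 1 (base 2). Lift 3: 31. −1: 30.
[1] 30 ≡ 3^3 + 3 (base 3). Lift 4: 260. −1: 259.
[2] 259 ≡ 4^4 + 3 (base 4). Lift 5: 3128. −1: 3127.

3128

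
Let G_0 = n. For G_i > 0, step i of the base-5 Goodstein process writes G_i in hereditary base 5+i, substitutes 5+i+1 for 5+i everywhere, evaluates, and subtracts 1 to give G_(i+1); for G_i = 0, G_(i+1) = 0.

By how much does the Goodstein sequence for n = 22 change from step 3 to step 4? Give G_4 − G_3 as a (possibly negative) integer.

i=0: 22 = 4·5 + 2 (b=5); 5→6: 4·6 + 2 = 26; 26−1 = 25
i=1: 25 = 4·6 + 1 (b=6); 6→7: 4·7 + 1 = 29; 29−1 = 28
i=2: 28 = 4·7 (b=7); 7→8: 4·8 = 32; 32−1 = 31
i=3: 31 = 3·8 + 7 (b=8); 8→9: 3·9 + 7 = 34; 34−1 = 33

2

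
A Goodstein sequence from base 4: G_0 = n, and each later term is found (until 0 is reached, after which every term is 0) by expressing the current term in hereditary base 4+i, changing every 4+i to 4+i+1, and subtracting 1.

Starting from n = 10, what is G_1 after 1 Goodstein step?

11

base 4: 10 = 2·4 + 2; at 5: 2·5 + 2 = 12; next = 11
base 5: 11 = 2·5 + 1; at 6: 2·6 + 1 = 13; next = 12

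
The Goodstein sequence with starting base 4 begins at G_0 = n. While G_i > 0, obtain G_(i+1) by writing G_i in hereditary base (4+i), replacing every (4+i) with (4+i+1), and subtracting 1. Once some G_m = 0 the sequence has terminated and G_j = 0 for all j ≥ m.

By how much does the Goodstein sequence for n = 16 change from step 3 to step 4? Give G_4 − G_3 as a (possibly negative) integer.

3

[0] 16 ≡ 4^2 (base 4). Lift 5: 25. −1: 24.
[1] 24 ≡ 4·5 + 4 (base 5). Lift 6: 28. −1: 27.
[2] 27 ≡ 4·6 + 3 (base 6). Lift 7: 31. −1: 30.
[3] 30 ≡ 4·7 + 2 (base 7). Lift 8: 34. −1: 33.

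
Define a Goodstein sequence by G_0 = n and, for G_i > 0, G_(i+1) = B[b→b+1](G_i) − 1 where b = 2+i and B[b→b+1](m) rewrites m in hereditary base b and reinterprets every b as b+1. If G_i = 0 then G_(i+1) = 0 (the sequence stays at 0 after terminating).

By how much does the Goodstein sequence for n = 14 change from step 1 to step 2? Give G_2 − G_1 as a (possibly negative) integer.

step 0: 14 = 2^(2 + 1) + 2^2 + 2; sub 3 for 2: 3^(3 + 1) + 3^3 + 3; = 111; G_1 = 111−1 = 110
step 1: 110 = 3^(3 + 1) + 3^3 + 2; sub 4 for 3: 4^(4 + 1) + 4^4 + 2; = 1282; G_2 = 1282−1 = 1281

1171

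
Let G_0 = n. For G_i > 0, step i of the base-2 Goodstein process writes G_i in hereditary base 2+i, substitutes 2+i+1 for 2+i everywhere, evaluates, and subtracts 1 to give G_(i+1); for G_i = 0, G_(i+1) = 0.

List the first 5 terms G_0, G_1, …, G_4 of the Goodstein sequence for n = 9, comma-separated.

9, 81, 1023, 9842, 140743

9 —HB2→ 2^(2 + 1) + 1 —bump→ 3^(3 + 1) + 1 = 82 —(−1)→ 81
81 —HB3→ 3^(3 + 1) —bump→ 4^(4 + 1) = 1024 —(−1)→ 1023
1023 —HB4→ 3·4^4 + 3·4^3 + 3·4^2 + 3·4 + 3 —bump→ 3·5^5 + 3·5^3 + 3·5^2 + 3·5 + 3 = 9843 —(−1)→ 9842
9842 —HB5→ 3·5^5 + 3·5^3 + 3·5^2 + 3·5 + 2 —bump→ 3·6^6 + 3·6^3 + 3·6^2 + 3·6 + 2 = 140744 —(−1)→ 140743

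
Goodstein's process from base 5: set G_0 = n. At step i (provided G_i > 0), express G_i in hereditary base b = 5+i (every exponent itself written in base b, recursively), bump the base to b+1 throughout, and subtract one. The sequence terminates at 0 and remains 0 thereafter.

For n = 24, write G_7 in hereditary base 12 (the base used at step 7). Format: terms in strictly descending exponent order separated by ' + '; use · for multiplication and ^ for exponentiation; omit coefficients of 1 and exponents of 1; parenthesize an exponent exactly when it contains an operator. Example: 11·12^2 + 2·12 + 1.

3·12 + 7

[0] 24 ≡ 4·5 + 4 (base 5). Lift 6: 28. −1: 27.
[1] 27 ≡ 4·6 + 3 (base 6). Lift 7: 31. −1: 30.
[2] 30 ≡ 4·7 + 2 (base 7). Lift 8: 34. −1: 33.
[3] 33 ≡ 4·8 + 1 (base 8). Lift 9: 37. −1: 36.
[4] 36 ≡ 4·9 (base 9). Lift 10: 40. −1: 39.
[5] 39 ≡ 3·10 + 9 (base 10). Lift 11: 42. −1: 41.
[6] 41 ≡ 3·11 + 8 (base 11). Lift 12: 44. −1: 43.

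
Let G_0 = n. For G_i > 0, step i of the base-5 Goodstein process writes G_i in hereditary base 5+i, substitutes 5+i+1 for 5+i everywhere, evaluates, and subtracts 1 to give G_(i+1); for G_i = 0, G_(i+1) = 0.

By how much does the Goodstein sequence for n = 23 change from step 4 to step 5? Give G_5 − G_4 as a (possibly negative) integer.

2

i=0: 23 = 4·5 + 3 (b=5); 5→6: 4·6 + 3 = 27; 27−1 = 26
i=1: 26 = 4·6 + 2 (b=6); 6→7: 4·7 + 2 = 30; 30−1 = 29
i=2: 29 = 4·7 + 1 (b=7); 7→8: 4·8 + 1 = 33; 33−1 = 32
i=3: 32 = 4·8 (b=8); 8→9: 4·9 = 36; 36−1 = 35
i=4: 35 = 3·9 + 8 (b=9); 9→10: 3·10 + 8 = 38; 38−1 = 37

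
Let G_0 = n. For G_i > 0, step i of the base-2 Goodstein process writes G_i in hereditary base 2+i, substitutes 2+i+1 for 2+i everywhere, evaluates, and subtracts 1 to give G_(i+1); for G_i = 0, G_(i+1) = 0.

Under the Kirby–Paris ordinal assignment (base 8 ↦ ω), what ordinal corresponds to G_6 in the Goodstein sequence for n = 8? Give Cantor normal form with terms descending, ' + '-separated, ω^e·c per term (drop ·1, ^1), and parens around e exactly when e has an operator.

base 2: 8 = 2^(2 + 1); at 3: 3^(3 + 1) = 81; next = 80
base 3: 80 = 2·3^3 + 2·3^2 + 2·3 + 2; at 4: 2·4^4 + 2·4^2 + 2·4 + 2 = 554; next = 553
base 4: 553 = 2·4^4 + 2·4^2 + 2·4 + 1; at 5: 2·5^5 + 2·5^2 + 2·5 + 1 = 6311; next = 6310
base 5: 6310 = 2·5^5 + 2·5^2 + 2·5; at 6: 2·6^6 + 2·6^2 + 2·6 = 93396; next = 93395
base 6: 93395 = 2·6^6 + 2·6^2 + 6 + 5; at 7: 2·7^7 + 2·7^2 + 7 + 5 = 1647196; next = 1647195
base 7: 1647195 = 2·7^7 + 2·7^2 + 7 + 4; at 8: 2·8^8 + 2·8^2 + 8 + 4 = 33554572; next = 33554571
base 8: 33554571 = 2·8^8 + 2·8^2 + 8 + 3; at 9: 2·9^9 + 2·9^2 + 9 + 3 = 774841152; next = 774841151

ω^ω·2 + ω^2·2 + ω + 3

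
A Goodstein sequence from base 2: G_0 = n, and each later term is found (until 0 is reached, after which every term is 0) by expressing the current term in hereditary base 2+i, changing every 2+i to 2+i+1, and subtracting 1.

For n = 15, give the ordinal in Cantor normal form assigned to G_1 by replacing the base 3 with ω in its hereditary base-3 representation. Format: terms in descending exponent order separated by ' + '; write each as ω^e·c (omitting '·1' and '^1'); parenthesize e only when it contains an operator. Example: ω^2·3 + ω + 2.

step 0: 15 = 2^(2 + 1) + 2^2 + 2 + 1; sub 3 for 2: 3^(3 + 1) + 3^3 + 3 + 1; = 112; G_1 = 112−1 = 111
step 1: 111 = 3^(3 + 1) + 3^3 + 3; sub 4 for 3: 4^(4 + 1) + 4^4 + 4; = 1284; G_2 = 1284−1 = 1283

ω^(ω + 1) + ω^ω + ω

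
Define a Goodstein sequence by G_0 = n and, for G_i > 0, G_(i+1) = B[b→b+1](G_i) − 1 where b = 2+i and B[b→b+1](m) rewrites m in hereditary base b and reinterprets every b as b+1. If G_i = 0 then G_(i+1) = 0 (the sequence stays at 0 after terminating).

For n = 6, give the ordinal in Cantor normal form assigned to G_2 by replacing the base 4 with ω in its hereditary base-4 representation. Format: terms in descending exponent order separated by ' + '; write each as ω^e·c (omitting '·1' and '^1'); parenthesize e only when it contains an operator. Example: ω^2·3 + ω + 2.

(0) 6|_2 = 2^2 + 2 ↦ 3^3 + 3|_3 = 30 ⇒ 29
(1) 29|_3 = 3^3 + 2 ↦ 4^4 + 2|_4 = 258 ⇒ 257
(2) 257|_4 = 4^4 + 1 ↦ 5^5 + 1|_5 = 3126 ⇒ 3125

ω^ω + 1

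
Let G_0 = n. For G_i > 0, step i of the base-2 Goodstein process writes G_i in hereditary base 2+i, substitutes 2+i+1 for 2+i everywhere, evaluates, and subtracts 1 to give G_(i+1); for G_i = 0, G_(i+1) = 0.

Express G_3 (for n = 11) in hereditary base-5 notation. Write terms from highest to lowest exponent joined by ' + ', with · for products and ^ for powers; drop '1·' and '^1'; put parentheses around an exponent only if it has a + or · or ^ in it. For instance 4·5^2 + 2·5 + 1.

i=0: 11 = 2^(2 + 1) + 2 + 1 (b=2); 2→3: 3^(3 + 1) + 3 + 1 = 85; 85−1 = 84
i=1: 84 = 3^(3 + 1) + 3 (b=3); 3→4: 4^(4 + 1) + 4 = 1028; 1028−1 = 1027
i=2: 1027 = 4^(4 + 1) + 3 (b=4); 4→5: 5^(5 + 1) + 3 = 15628; 15628−1 = 15627
i=3: 15627 = 5^(5 + 1) + 2 (b=5); 5→6: 6^(6 + 1) + 2 = 279938; 279938−1 = 279937

5^(5 + 1) + 2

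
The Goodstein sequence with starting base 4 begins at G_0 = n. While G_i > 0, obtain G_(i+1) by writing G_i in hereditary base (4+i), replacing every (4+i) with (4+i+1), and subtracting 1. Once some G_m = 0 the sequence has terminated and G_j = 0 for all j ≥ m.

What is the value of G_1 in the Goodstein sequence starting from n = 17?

G_0 = 17. HB_4(17) = 4^2 + 1. Bump = 26. G_1 = 25.
G_1 = 25. HB_5(25) = 5^2. Bump = 36. G_2 = 35.

25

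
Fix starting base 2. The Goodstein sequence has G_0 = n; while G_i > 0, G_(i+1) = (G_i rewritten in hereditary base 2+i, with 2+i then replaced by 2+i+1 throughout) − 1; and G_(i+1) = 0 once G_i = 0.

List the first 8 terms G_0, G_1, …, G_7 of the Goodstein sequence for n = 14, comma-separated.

i=0: 14 = 2^(2 + 1) + 2^2 + 2 (b=2); 2→3: 3^(3 + 1) + 3^3 + 3 = 111; 111−1 = 110
i=1: 110 = 3^(3 + 1) + 3^3 + 2 (b=3); 3→4: 4^(4 + 1) + 4^4 + 2 = 1282; 1282−1 = 1281
i=2: 1281 = 4^(4 + 1) + 4^4 + 1 (b=4); 4→5: 5^(5 + 1) + 5^5 + 1 = 18751; 18751−1 = 18750
i=3: 18750 = 5^(5 + 1) + 5^5 (b=5); 5→6: 6^(6 + 1) + 6^6 = 326592; 326592−1 = 326591
i=4: 326591 = 6^(6 + 1) + 5·6^5 + 5·6^4 + 5·6^3 + 5·6^2 + 5·6 + 5 (b=6); 6→7: 7^(7 + 1) + 5·7^5 + 5·7^4 + 5·7^3 + 5·7^2 + 5·7 + 5 = 5862841; 5862841−1 = 5862840
i=5: 5862840 = 7^(7 + 1) + 5·7^5 + 5·7^4 + 5·7^3 + 5·7^2 + 5·7 + 4 (b=7); 7→8: 8^(8 + 1) + 5·8^5 + 5·8^4 + 5·8^3 + 5·8^2 + 5·8 + 4 = 134404972; 134404972−1 = 134404971
i=6: 134404971 = 8^(8 + 1) + 5·8^5 + 5·8^4 + 5·8^3 + 5·8^2 + 5·8 + 3 (b=8); 8→9: 9^(9 + 1) + 5·9^5 + 5·9^4 + 5·9^3 + 5·9^2 + 5·9 + 3 = 3487116549; 3487116549−1 = 3487116548

14, 110, 1281, 18750, 326591, 5862840, 134404971, 3487116548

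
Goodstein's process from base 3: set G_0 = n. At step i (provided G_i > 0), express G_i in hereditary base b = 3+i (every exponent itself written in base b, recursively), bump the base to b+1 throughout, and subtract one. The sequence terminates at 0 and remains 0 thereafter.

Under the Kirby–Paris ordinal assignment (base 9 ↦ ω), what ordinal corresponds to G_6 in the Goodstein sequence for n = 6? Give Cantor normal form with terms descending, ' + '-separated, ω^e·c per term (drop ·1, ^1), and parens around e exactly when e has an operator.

6 —HB3→ 2·3 —bump→ 2·4 = 8 —(−1)→ 7
7 —HB4→ 4 + 3 —bump→ 5 + 3 = 8 —(−1)→ 7
7 —HB5→ 5 + 2 —bump→ 6 + 2 = 8 —(−1)→ 7
7 —HB6→ 6 + 1 —bump→ 7 + 1 = 8 —(−1)→ 7
7 —HB7→ 7 —bump→ 8 = 8 —(−1)→ 7
7 —HB8→ 7 —bump→ 7 = 7 —(−1)→ 6
6 —HB9→ 6 —bump→ 6 = 6 —(−1)→ 5

6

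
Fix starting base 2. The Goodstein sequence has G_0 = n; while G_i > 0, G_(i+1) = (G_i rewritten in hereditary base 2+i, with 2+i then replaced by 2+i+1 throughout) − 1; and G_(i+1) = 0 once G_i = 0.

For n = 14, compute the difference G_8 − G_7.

G_0 = 14. HB_2(14) = 2^(2 + 1) + 2^2 + 2. Bump = 111. G_1 = 110.
G_1 = 110. HB_3(110) = 3^(3 + 1) + 3^3 + 2. Bump = 1282. G_2 = 1281.
G_2 = 1281. HB_4(1281) = 4^(4 + 1) + 4^4 + 1. Bump = 18751. G_3 = 18750.
G_3 = 18750. HB_5(18750) = 5^(5 + 1) + 5^5. Bump = 326592. G_4 = 326591.
G_4 = 326591. HB_6(326591) = 6^(6 + 1) + 5·6^5 + 5·6^4 + 5·6^3 + 5·6^2 + 5·6 + 5. Bump = 5862841. G_5 = 5862840.
G_5 = 5862840. HB_7(5862840) = 7^(7 + 1) + 5·7^5 + 5·7^4 + 5·7^3 + 5·7^2 + 5·7 + 4. Bump = 134404972. G_6 = 134404971.
G_6 = 134404971. HB_8(134404971) = 8^(8 + 1) + 5·8^5 + 5·8^4 + 5·8^3 + 5·8^2 + 5·8 + 3. Bump = 3487116549. G_7 = 3487116548.
G_7 = 3487116548. HB_9(3487116548) = 9^(9 + 1) + 5·9^5 + 5·9^4 + 5·9^3 + 5·9^2 + 5·9 + 2. Bump = 100000555552. G_8 = 100000555551.

96513439003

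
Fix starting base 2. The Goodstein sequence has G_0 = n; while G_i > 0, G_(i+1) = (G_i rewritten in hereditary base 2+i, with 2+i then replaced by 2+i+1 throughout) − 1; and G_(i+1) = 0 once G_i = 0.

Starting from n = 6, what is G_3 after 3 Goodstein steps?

3125

step 0: 6 = 2^2 + 2; sub 3 for 2: 3^3 + 3; = 30; G_1 = 30−1 = 29
step 1: 29 = 3^3 + 2; sub 4 for 3: 4^4 + 2; = 258; G_2 = 258−1 = 257
step 2: 257 = 4^4 + 1; sub 5 for 4: 5^5 + 1; = 3126; G_3 = 3126−1 = 3125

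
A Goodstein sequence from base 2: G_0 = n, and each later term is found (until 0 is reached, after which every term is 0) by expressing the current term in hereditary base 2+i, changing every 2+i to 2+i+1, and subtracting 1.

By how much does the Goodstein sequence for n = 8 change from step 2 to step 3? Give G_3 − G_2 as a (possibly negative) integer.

5757

base 2: 8 = 2^(2 + 1); at 3: 3^(3 + 1) = 81; next = 80
base 3: 80 = 2·3^3 + 2·3^2 + 2·3 + 2; at 4: 2·4^4 + 2·4^2 + 2·4 + 2 = 554; next = 553
base 4: 553 = 2·4^4 + 2·4^2 + 2·4 + 1; at 5: 2·5^5 + 2·5^2 + 2·5 + 1 = 6311; next = 6310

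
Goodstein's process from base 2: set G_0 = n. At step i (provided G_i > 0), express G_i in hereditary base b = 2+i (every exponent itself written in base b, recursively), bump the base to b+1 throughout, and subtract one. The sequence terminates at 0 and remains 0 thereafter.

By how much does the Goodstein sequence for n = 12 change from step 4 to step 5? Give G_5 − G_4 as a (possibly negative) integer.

i=0: 12 = 2^(2 + 1) + 2^2 (b=2); 2→3: 3^(3 + 1) + 3^3 = 108; 108−1 = 107
i=1: 107 = 3^(3 + 1) + 2·3^2 + 2·3 + 2 (b=3); 3→4: 4^(4 + 1) + 2·4^2 + 2·4 + 2 = 1066; 1066−1 = 1065
i=2: 1065 = 4^(4 + 1) + 2·4^2 + 2·4 + 1 (b=4); 4→5: 5^(5 + 1) + 2·5^2 + 2·5 + 1 = 15686; 15686−1 = 15685
i=3: 15685 = 5^(5 + 1) + 2·5^2 + 2·5 (b=5); 5→6: 6^(6 + 1) + 2·6^2 + 2·6 = 280020; 280020−1 = 280019
i=4: 280019 = 6^(6 + 1) + 2·6^2 + 6 + 5 (b=6); 6→7: 7^(7 + 1) + 2·7^2 + 7 + 5 = 5764911; 5764911−1 = 5764910

5484891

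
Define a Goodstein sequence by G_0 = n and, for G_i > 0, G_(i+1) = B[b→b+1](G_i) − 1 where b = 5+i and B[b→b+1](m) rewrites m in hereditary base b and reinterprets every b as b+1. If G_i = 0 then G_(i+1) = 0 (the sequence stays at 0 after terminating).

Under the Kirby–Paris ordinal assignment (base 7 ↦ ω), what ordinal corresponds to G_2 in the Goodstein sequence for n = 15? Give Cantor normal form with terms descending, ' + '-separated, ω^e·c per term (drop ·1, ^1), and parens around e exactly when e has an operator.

base 5: 15 = 3·5; at 6: 3·6 = 18; next = 17
base 6: 17 = 2·6 + 5; at 7: 2·7 + 5 = 19; next = 18

ω·2 + 4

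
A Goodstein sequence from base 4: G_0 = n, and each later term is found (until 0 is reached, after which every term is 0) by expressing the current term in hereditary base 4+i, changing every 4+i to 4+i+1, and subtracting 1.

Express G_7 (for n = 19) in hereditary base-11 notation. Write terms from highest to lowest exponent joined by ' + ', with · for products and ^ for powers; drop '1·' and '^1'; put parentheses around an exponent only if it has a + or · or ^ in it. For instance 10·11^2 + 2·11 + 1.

7·11 + 4

[0] 19 ≡ 4^2 + 3 (base 4). Lift 5: 28. −1: 27.
[1] 27 ≡ 5^2 + 2 (base 5). Lift 6: 38. −1: 37.
[2] 37 ≡ 6^2 + 1 (base 6). Lift 7: 50. −1: 49.
[3] 49 ≡ 7^2 (base 7). Lift 8: 64. −1: 63.
[4] 63 ≡ 7·8 + 7 (base 8). Lift 9: 70. −1: 69.
[5] 69 ≡ 7·9 + 6 (base 9). Lift 10: 76. −1: 75.
[6] 75 ≡ 7·10 + 5 (base 10). Lift 11: 82. −1: 81.
[7] 81 ≡ 7·11 + 4 (base 11). Lift 12: 88. −1: 87.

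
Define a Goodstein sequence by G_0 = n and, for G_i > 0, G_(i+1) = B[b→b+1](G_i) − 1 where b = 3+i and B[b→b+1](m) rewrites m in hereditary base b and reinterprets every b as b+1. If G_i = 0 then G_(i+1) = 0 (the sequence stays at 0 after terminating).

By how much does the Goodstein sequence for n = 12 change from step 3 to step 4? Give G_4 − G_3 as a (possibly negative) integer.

12

step 0: 12 = 3^2 + 3; sub 4 for 3: 4^2 + 4; = 20; G_1 = 20−1 = 19
step 1: 19 = 4^2 + 3; sub 5 for 4: 5^2 + 3; = 28; G_2 = 28−1 = 27
step 2: 27 = 5^2 + 2; sub 6 for 5: 6^2 + 2; = 38; G_3 = 38−1 = 37
step 3: 37 = 6^2 + 1; sub 7 for 6: 7^2 + 1; = 50; G_4 = 50−1 = 49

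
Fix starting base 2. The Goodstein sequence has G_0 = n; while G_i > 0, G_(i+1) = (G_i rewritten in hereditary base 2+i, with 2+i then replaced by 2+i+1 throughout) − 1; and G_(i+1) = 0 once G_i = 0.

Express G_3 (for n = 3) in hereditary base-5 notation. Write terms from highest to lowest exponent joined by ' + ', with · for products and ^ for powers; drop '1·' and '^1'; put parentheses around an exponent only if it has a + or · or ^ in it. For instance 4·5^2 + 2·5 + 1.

3 —HB2→ 2 + 1 —bump→ 3 + 1 = 4 —(−1)→ 3
3 —HB3→ 3 —bump→ 4 = 4 —(−1)→ 3
3 —HB4→ 3 —bump→ 3 = 3 —(−1)→ 2
2 —HB5→ 2 —bump→ 2 = 2 —(−1)→ 1

2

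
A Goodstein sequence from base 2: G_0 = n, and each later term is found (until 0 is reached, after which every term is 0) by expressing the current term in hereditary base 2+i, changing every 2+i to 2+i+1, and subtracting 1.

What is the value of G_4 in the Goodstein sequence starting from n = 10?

279935

step 0: 10 = 2^(2 + 1) + 2; sub 3 for 2: 3^(3 + 1) + 3; = 84; G_1 = 84−1 = 83
step 1: 83 = 3^(3 + 1) + 2; sub 4 for 3: 4^(4 + 1) + 2; = 1026; G_2 = 1026−1 = 1025
step 2: 1025 = 4^(4 + 1) + 1; sub 5 for 4: 5^(5 + 1) + 1; = 15626; G_3 = 15626−1 = 15625
step 3: 15625 = 5^(5 + 1); sub 6 for 5: 6^(6 + 1); = 279936; G_4 = 279936−1 = 279935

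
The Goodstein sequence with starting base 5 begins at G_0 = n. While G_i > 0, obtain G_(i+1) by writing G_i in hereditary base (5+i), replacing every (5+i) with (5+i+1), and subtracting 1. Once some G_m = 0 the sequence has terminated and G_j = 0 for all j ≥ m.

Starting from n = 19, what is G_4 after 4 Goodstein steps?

27

base 5: 19 = 3·5 + 4; at 6: 3·6 + 4 = 22; next = 21
base 6: 21 = 3·6 + 3; at 7: 3·7 + 3 = 24; next = 23
base 7: 23 = 3·7 + 2; at 8: 3·8 + 2 = 26; next = 25
base 8: 25 = 3·8 + 1; at 9: 3·9 + 1 = 28; next = 27
base 9: 27 = 3·9; at 10: 3·10 = 30; next = 29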